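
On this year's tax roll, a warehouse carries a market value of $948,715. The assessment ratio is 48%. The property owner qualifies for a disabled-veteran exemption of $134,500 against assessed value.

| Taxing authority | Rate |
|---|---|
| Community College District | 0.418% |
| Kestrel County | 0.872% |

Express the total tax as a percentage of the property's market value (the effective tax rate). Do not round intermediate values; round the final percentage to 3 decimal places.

Assessed value = $948,715 × 0.48 = $455,383.2
Taxable value = $455,383.2 − $134,500 = $320,883.2
Community College District: $320,883.2 × 0.00418 = $1,341.291776
Kestrel County: $320,883.2 × 0.00872 = $2,798.101504
Total tax = $4,139.39328
Effective rate = $4,139.39328 ÷ $948,715 = 0.436% of market value

0.436%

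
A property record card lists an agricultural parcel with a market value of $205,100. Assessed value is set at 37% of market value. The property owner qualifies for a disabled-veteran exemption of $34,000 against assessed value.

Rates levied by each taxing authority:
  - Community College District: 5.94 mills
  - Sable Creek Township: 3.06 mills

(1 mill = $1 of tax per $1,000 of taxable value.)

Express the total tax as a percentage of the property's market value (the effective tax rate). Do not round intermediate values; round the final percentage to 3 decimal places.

0.184%

Assessed value = $205,100 × 0.37 = $75,887
Taxable value = $75,887 − $34,000 = $41,887
Community College District: $41,887 × 0.00594 = $248.80878
Sable Creek Township: $41,887 × 0.00306 = $128.17422
Total tax = $376.983
Effective rate = $376.983 ÷ $205,100 = 0.184% of market value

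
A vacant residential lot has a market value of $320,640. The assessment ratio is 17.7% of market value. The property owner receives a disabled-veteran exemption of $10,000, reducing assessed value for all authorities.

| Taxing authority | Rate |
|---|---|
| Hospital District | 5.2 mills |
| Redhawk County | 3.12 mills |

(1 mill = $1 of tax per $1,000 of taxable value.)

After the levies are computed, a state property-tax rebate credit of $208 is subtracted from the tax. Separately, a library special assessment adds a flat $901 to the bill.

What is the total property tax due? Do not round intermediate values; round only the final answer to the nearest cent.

Assessed value = $320,640 × 0.177 = $56,753.28
Taxable value = $56,753.28 − $10,000 = $46,753.28
Hospital District: $46,753.28 × 0.0052 = $243.117056
Redhawk County: $46,753.28 × 0.00312 = $145.8702336
Levies subtotal = $388.9872896
After credit = $388.9872896 − $208 = $180.9872896
Total = $180.9872896 + $901 = $1,081.9872896

$1,081.99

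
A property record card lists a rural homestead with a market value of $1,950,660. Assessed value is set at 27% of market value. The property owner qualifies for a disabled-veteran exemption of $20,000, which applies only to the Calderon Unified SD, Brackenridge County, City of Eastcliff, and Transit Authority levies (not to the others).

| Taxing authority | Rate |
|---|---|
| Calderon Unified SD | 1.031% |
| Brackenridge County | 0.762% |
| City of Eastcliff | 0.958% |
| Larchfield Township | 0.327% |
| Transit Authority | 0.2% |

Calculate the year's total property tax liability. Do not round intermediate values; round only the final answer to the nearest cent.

$16,674.31

Assessed value = $1,950,660 × 0.27 = $526,678.2
Calderon Unified SD: ($526,678.2 − $20,000) × 0.01031 = $506,678.2 × 0.01031 = $5,223.852242
Brackenridge County: ($526,678.2 − $20,000) × 0.00762 = $506,678.2 × 0.00762 = $3,860.887884
City of Eastcliff: ($526,678.2 − $20,000) × 0.00958 = $506,678.2 × 0.00958 = $4,853.977156
Larchfield Township: $526,678.2 × 0.00327 = $1,722.237714
Transit Authority: ($526,678.2 − $20,000) × 0.002 = $506,678.2 × 0.002 = $1,013.3564
Total = $16,674.311396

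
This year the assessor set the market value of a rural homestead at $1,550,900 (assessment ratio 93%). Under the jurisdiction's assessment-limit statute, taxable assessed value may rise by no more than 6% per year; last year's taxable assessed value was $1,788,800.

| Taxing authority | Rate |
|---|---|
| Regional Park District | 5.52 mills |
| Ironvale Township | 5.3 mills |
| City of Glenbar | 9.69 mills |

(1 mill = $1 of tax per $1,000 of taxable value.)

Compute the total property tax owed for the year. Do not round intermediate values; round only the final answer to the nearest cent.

Uncapped assessed value = $1,550,900 × 0.93 = $1,442,337
Cap limit = $1,788,800 × 1.06 = $1,896,128
Taxable assessed value = min($1,442,337, $1,896,128) = $1,442,337 (cap does not bind)
Regional Park District: $1,442,337 × 0.00552 = $7,961.70024
Ironvale Township: $1,442,337 × 0.0053 = $7,644.3861
City of Glenbar: $1,442,337 × 0.00969 = $13,976.24553
Total = $29,582.33187

$29,582.33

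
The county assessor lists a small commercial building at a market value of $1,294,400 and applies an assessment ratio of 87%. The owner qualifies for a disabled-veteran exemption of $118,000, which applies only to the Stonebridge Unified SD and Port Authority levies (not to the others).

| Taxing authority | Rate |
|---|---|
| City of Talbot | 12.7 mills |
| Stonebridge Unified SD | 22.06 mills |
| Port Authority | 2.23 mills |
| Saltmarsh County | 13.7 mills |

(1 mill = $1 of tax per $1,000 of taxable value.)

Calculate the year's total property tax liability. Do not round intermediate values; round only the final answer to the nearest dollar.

$54,217

Assessed value = $1,294,400 × 0.87 = $1,126,128
City of Talbot: $1,126,128 × 0.0127 = $14,301.8256
Stonebridge Unified SD: ($1,126,128 − $118,000) × 0.02206 = $1,008,128 × 0.02206 = $22,239.30368
Port Authority: ($1,126,128 − $118,000) × 0.00223 = $1,008,128 × 0.00223 = $2,248.12544
Saltmarsh County: $1,126,128 × 0.0137 = $15,427.9536
Total = $54,217.20832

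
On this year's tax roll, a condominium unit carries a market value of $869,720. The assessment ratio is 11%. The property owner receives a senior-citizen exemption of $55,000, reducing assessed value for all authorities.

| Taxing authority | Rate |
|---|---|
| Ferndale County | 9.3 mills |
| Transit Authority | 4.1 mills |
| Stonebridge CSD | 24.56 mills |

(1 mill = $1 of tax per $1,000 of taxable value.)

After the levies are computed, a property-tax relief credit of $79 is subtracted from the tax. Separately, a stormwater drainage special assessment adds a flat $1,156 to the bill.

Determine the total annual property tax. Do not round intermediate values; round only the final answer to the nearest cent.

$2,620.80

Assessed value = $869,720 × 0.11 = $95,669.2
Taxable value = $95,669.2 − $55,000 = $40,669.2
Ferndale County: $40,669.2 × 0.0093 = $378.22356
Transit Authority: $40,669.2 × 0.0041 = $166.74372
Stonebridge CSD: $40,669.2 × 0.02456 = $998.835552
Levies subtotal = $1,543.802832
After credit = $1,543.802832 − $79 = $1,464.802832
Total = $1,464.802832 + $1,156 = $2,620.802832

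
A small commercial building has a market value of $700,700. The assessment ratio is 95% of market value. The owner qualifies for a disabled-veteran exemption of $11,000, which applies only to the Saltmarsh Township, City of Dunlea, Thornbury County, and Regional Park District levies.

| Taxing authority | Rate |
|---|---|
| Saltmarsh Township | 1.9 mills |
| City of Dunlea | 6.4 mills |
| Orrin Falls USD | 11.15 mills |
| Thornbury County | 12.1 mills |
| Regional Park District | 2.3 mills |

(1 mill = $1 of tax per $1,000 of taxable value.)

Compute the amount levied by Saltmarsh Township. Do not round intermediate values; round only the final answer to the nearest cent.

$1,243.86

Assessed value = $700,700 × 0.95 = $665,665
Saltmarsh Township taxable value = $665,665 − $11,000 = $654,665
Saltmarsh Township levy = $654,665 × 0.0019 = $1,243.8635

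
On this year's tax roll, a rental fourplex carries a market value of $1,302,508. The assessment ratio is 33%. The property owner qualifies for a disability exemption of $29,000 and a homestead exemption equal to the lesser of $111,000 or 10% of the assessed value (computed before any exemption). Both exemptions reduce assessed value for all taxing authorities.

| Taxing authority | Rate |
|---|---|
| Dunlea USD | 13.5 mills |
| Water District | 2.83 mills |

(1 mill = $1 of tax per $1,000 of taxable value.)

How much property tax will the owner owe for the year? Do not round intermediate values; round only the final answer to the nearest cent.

$5,843.61

Assessed value = $1,302,508 × 0.33 = $429,827.64
Homestead exemption = min($111,000, 10% × $429,827.64) = min($111,000, $42,982.764) = $42,982.764 (percentage binds)
Taxable value = $429,827.64 − $29,000 − $42,982.764 = $357,844.876
Dunlea USD: $357,844.876 × 0.0135 = $4,830.905826
Water District: $357,844.876 × 0.00283 = $1,012.70099908
Total = $5,843.60682508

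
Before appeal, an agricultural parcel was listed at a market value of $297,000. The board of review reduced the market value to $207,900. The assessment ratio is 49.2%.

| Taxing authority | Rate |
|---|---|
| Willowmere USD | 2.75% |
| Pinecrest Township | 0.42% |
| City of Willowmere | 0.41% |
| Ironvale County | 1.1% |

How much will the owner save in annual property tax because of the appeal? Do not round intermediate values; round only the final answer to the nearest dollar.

Old assessed value = $297,000 × 0.492 = $146,124
New assessed value = $207,900 × 0.492 = $102,286.8
Combined rate = 0.0275 + 0.0042 + 0.0041 + 0.011 = 0.0468
Old tax = $146,124 × 0.0468 = $6,838.6032
New tax = $102,286.8 × 0.0468 = $4,787.02224
Reduction = $6,838.6032 − $4,787.02224 = $2,051.58096

$2,052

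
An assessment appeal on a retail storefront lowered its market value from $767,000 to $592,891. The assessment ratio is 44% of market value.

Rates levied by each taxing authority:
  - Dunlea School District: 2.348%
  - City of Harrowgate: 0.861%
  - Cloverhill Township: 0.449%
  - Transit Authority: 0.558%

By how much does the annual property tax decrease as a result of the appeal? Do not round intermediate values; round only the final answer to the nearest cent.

$3,229.79

Old assessed value = $767,000 × 0.44 = $337,480
New assessed value = $592,891 × 0.44 = $260,872.04
Combined rate = 0.02348 + 0.00861 + 0.00449 + 0.00558 = 0.04216
Old tax = $337,480 × 0.04216 = $14,228.1568
New tax = $260,872.04 × 0.04216 = $10,998.3652064
Reduction = $14,228.1568 − $10,998.3652064 = $3,229.7915936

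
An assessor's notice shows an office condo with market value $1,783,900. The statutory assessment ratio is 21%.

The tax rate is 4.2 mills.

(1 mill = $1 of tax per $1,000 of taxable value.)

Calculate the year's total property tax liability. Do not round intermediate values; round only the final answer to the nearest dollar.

$1,573

Assessed value = $1,783,900 × 0.21 = $374,619
Tax = $374,619 × 0.0042 = $1,573.3998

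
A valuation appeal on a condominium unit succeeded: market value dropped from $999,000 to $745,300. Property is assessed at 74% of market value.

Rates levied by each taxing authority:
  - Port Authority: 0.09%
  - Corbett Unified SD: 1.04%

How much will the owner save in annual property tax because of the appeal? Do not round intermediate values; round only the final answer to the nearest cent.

Old assessed value = $999,000 × 0.74 = $739,260
New assessed value = $745,300 × 0.74 = $551,522
Combined rate = 0.0009 + 0.0104 = 0.0113
Old tax = $739,260 × 0.0113 = $8,353.638
New tax = $551,522 × 0.0113 = $6,232.1986
Reduction = $8,353.638 − $6,232.1986 = $2,121.4394

$2,121.44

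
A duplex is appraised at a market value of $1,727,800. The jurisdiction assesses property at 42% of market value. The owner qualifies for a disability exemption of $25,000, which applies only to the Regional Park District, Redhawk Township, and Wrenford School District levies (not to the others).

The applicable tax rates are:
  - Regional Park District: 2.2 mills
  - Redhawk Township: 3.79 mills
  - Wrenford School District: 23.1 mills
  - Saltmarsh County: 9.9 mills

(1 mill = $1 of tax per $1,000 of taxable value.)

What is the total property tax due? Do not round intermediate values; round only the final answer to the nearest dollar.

$27,567

Assessed value = $1,727,800 × 0.42 = $725,676
Regional Park District: ($725,676 − $25,000) × 0.0022 = $700,676 × 0.0022 = $1,541.4872
Redhawk Township: ($725,676 − $25,000) × 0.00379 = $700,676 × 0.00379 = $2,655.56204
Wrenford School District: ($725,676 − $25,000) × 0.0231 = $700,676 × 0.0231 = $16,185.6156
Saltmarsh County: $725,676 × 0.0099 = $7,184.1924
Total = $27,566.85724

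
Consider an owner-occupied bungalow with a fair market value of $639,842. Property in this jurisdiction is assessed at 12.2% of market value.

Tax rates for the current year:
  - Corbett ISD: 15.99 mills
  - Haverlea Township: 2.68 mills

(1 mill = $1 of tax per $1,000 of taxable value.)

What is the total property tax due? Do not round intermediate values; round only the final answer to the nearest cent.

Assessed value = $639,842 × 0.122 = $78,060.724
Corbett ISD: $78,060.724 × 0.01599 = $1,248.19097676
Haverlea Township: $78,060.724 × 0.00268 = $209.20274032
Total = $1,248.19097676 + $209.20274032 = $1,457.39371708

$1,457.39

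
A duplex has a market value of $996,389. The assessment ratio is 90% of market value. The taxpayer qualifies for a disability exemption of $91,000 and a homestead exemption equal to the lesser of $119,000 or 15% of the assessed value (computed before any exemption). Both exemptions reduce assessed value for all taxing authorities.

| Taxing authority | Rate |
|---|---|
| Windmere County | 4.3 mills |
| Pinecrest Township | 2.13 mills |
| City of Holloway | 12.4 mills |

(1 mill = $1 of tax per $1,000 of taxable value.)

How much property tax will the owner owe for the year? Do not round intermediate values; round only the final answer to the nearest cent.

Assessed value = $996,389 × 0.9 = $896,750.1
Homestead exemption = min($119,000, 15% × $896,750.1) = min($119,000, $134,512.515) = $119,000 (dollar cap binds)
Taxable value = $896,750.1 − $91,000 − $119,000 = $686,750.1
Windmere County: $686,750.1 × 0.0043 = $2,953.02543
Pinecrest Township: $686,750.1 × 0.00213 = $1,462.777713
City of Holloway: $686,750.1 × 0.0124 = $8,515.70124
Total = $12,931.504383

$12,931.50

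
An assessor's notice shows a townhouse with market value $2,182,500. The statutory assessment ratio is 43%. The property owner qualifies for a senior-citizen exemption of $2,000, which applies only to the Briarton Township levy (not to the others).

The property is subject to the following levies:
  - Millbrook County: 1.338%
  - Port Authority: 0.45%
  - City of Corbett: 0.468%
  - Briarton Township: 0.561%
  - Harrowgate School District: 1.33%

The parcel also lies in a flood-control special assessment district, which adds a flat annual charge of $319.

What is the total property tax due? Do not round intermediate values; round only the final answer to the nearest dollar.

$39,226

Assessed value = $2,182,500 × 0.43 = $938,475
Millbrook County: $938,475 × 0.01338 = $12,556.7955
Port Authority: $938,475 × 0.0045 = $4,223.1375
City of Corbett: $938,475 × 0.00468 = $4,392.063
Briarton Township: ($938,475 − $2,000) × 0.00561 = $936,475 × 0.00561 = $5,253.62475
Harrowgate School District: $938,475 × 0.0133 = $12,481.7175
Levies subtotal = $38,907.33825
Total = $38,907.33825 + $319 = $39,226.33825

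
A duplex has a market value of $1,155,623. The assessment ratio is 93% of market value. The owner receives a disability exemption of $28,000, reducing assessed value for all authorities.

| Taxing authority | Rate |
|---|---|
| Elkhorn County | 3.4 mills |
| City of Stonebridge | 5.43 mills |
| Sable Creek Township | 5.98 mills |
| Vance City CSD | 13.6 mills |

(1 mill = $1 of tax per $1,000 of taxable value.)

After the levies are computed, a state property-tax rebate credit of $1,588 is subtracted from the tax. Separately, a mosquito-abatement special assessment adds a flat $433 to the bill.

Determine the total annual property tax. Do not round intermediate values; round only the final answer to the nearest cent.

$28,582.58

Assessed value = $1,155,623 × 0.93 = $1,074,729.39
Taxable value = $1,074,729.39 − $28,000 = $1,046,729.39
Elkhorn County: $1,046,729.39 × 0.0034 = $3,558.879926
City of Stonebridge: $1,046,729.39 × 0.00543 = $5,683.7405877
Sable Creek Township: $1,046,729.39 × 0.00598 = $6,259.4417522
Vance City CSD: $1,046,729.39 × 0.0136 = $14,235.519704
Levies subtotal = $29,737.5819699
After credit = $29,737.5819699 − $1,588 = $28,149.5819699
Total = $28,149.5819699 + $433 = $28,582.5819699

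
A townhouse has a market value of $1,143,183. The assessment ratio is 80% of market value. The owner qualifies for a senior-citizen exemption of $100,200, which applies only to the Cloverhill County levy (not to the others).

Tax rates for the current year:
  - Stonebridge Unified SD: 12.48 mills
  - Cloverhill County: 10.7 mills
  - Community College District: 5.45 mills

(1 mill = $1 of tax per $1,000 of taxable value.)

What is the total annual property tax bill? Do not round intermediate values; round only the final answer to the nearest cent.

Assessed value = $1,143,183 × 0.8 = $914,546.4
Stonebridge Unified SD: $914,546.4 × 0.01248 = $11,413.539072
Cloverhill County: ($914,546.4 − $100,200) × 0.0107 = $814,346.4 × 0.0107 = $8,713.50648
Community College District: $914,546.4 × 0.00545 = $4,984.27788
Total = $25,111.323432

$25,111.32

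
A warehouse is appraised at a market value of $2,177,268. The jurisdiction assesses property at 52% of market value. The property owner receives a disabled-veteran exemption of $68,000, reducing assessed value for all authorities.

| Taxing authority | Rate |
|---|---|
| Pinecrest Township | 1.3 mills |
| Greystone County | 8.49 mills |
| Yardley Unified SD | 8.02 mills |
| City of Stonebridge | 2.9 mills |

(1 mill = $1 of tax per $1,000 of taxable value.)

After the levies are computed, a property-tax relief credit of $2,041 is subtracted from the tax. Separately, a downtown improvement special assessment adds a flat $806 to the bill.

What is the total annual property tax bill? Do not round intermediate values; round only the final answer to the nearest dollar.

$20,804

Assessed value = $2,177,268 × 0.52 = $1,132,179.36
Taxable value = $1,132,179.36 − $68,000 = $1,064,179.36
Pinecrest Township: $1,064,179.36 × 0.0013 = $1,383.433168
Greystone County: $1,064,179.36 × 0.00849 = $9,034.8827664
Yardley Unified SD: $1,064,179.36 × 0.00802 = $8,534.7184672
City of Stonebridge: $1,064,179.36 × 0.0029 = $3,086.120144
Levies subtotal = $22,039.1545456
After credit = $22,039.1545456 − $2,041 = $19,998.1545456
Total = $19,998.1545456 + $806 = $20,804.1545456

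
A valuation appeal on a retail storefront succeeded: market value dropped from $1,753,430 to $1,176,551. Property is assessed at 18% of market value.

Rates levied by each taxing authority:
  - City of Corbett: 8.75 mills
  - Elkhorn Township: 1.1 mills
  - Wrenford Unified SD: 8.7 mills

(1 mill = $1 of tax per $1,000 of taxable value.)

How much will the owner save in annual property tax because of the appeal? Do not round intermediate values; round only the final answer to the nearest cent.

Old assessed value = $1,753,430 × 0.18 = $315,617.4
New assessed value = $1,176,551 × 0.18 = $211,779.18
Combined rate = 0.00875 + 0.0011 + 0.0087 = 0.01855
Old tax = $315,617.4 × 0.01855 = $5,854.70277
New tax = $211,779.18 × 0.01855 = $3,928.503789
Reduction = $5,854.70277 − $3,928.503789 = $1,926.198981

$1,926.20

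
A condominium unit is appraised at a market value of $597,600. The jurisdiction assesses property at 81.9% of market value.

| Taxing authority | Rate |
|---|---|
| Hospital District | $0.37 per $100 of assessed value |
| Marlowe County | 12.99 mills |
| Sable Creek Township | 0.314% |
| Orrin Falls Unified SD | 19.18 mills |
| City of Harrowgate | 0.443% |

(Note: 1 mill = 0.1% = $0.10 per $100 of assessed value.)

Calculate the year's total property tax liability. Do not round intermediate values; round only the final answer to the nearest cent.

$21,261.03

Assessed value = $597,600 × 0.819 = $489,434.4
Hospital District: $489,434.4 × 0.0037 = $1,810.90728
Marlowe County: $489,434.4 × 0.01299 = $6,357.752856
Sable Creek Township: $489,434.4 × 0.00314 = $1,536.824016
Orrin Falls Unified SD: $489,434.4 × 0.01918 = $9,387.351792
City of Harrowgate: $489,434.4 × 0.00443 = $2,168.194392
Total = $21,261.030336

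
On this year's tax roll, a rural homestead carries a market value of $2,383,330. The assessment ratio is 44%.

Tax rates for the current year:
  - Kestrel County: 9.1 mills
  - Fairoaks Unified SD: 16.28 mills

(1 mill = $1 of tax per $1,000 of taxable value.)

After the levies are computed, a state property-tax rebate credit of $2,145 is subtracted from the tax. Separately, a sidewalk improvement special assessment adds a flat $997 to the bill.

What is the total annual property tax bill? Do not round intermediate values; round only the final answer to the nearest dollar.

Assessed value = $2,383,330 × 0.44 = $1,048,665.2
Kestrel County: $1,048,665.2 × 0.0091 = $9,542.85332
Fairoaks Unified SD: $1,048,665.2 × 0.01628 = $17,072.269456
Levies subtotal = $26,615.122776
After credit = $26,615.122776 − $2,145 = $24,470.122776
Total = $24,470.122776 + $997 = $25,467.122776

$25,467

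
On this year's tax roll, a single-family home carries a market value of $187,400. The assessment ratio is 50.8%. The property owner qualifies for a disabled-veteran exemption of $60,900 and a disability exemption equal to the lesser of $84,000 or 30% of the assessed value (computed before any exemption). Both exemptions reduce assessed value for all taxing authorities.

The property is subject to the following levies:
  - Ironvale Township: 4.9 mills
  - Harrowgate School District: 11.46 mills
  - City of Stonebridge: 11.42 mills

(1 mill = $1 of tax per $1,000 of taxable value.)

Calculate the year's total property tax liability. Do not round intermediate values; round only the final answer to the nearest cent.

$159.44

Assessed value = $187,400 × 0.508 = $95,199.2
Disability exemption = min($84,000, 30% × $95,199.2) = min($84,000, $28,559.76) = $28,559.76 (percentage binds)
Taxable value = $95,199.2 − $60,900 − $28,559.76 = $5,739.44
Ironvale Township: $5,739.44 × 0.0049 = $28.123256
Harrowgate School District: $5,739.44 × 0.01146 = $65.7739824
City of Stonebridge: $5,739.44 × 0.01142 = $65.5444048
Total = $159.4416432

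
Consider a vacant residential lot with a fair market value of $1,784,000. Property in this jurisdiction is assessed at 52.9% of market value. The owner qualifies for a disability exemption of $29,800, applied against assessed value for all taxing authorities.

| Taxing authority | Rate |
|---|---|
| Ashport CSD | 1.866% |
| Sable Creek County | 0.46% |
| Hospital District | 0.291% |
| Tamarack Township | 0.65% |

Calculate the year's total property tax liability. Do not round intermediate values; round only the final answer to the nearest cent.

Assessed value = $1,784,000 × 0.529 = $943,736
Taxable value = $943,736 − $29,800 = $913,936
Ashport CSD: $913,936 × 0.01866 = $17,054.04576
Sable Creek County: $913,936 × 0.0046 = $4,204.1056
Hospital District: $913,936 × 0.00291 = $2,659.55376
Tamarack Township: $913,936 × 0.0065 = $5,940.584
Total = $17,054.04576 + $4,204.1056 + $2,659.55376 + $5,940.584 = $29,858.28912

$29,858.29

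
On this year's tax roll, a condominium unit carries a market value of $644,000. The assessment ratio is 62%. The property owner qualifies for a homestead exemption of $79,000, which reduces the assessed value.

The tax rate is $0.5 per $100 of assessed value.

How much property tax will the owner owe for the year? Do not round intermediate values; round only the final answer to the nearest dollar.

Assessed value = $644,000 × 0.62 = $399,280
Taxable value = $399,280 − $79,000 = $320,280
Tax = $320,280 × 0.005 = $1,601.4

$1,601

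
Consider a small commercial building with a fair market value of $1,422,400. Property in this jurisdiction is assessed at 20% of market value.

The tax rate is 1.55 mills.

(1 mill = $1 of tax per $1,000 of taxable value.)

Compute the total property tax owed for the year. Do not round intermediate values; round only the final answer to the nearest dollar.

Assessed value = $1,422,400 × 0.2 = $284,480
Tax = $284,480 × 0.00155 = $440.944

$441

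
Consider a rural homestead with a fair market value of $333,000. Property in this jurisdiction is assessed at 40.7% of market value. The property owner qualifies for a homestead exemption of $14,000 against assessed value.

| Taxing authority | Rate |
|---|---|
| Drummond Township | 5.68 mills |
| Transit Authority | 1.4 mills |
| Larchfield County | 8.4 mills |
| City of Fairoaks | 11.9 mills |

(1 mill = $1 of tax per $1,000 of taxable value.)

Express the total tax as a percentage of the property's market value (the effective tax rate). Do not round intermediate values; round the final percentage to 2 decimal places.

Assessed value = $333,000 × 0.407 = $135,531
Taxable value = $135,531 − $14,000 = $121,531
Drummond Township: $121,531 × 0.00568 = $690.29608
Transit Authority: $121,531 × 0.0014 = $170.1434
Larchfield County: $121,531 × 0.0084 = $1,020.8604
City of Fairoaks: $121,531 × 0.0119 = $1,446.2189
Total tax = $3,327.51878
Effective rate = $3,327.51878 ÷ $333,000 = 1.00% of market value

1.00%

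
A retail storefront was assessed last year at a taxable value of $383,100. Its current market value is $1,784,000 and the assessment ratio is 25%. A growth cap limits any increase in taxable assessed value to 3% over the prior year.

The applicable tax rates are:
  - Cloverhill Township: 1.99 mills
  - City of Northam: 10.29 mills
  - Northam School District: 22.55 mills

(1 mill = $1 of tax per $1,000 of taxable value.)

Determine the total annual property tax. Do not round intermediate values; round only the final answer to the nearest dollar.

$13,744

Uncapped assessed value = $1,784,000 × 0.25 = $446,000
Cap limit = $383,100 × 1.03 = $394,593
Taxable assessed value = min($446,000, $394,593) = $394,593 (cap binds)
Cloverhill Township: $394,593 × 0.00199 = $785.24007
City of Northam: $394,593 × 0.01029 = $4,060.36197
Northam School District: $394,593 × 0.02255 = $8,898.07215
Total = $13,743.67419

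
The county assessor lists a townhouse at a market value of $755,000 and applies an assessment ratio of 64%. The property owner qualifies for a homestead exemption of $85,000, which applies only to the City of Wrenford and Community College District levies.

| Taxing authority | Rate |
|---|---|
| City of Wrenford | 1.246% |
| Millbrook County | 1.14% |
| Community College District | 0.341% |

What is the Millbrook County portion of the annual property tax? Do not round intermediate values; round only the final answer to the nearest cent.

Assessed value = $755,000 × 0.64 = $483,200
Millbrook County taxable value = $483,200 (exemption does not apply)
Millbrook County levy = $483,200 × 0.0114 = $5,508.48

$5,508.48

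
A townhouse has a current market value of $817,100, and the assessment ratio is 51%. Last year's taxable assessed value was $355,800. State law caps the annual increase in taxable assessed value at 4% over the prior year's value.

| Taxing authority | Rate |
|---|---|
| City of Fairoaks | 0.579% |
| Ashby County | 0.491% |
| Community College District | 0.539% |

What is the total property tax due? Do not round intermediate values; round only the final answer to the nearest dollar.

Uncapped assessed value = $817,100 × 0.51 = $416,721
Cap limit = $355,800 × 1.04 = $370,032
Taxable assessed value = min($416,721, $370,032) = $370,032 (cap binds)
City of Fairoaks: $370,032 × 0.00579 = $2,142.48528
Ashby County: $370,032 × 0.00491 = $1,816.85712
Community College District: $370,032 × 0.00539 = $1,994.47248
Total = $5,953.81488

$5,954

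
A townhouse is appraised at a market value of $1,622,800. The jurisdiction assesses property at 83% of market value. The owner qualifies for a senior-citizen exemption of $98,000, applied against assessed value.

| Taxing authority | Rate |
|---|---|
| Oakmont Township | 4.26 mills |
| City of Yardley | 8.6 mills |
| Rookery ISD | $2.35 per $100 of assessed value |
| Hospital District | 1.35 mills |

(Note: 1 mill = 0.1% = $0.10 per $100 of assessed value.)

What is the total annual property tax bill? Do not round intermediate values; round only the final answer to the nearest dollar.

Assessed value = $1,622,800 × 0.83 = $1,346,924
Taxable value = $1,346,924 − $98,000 = $1,248,924
Oakmont Township: $1,248,924 × 0.00426 = $5,320.41624
City of Yardley: $1,248,924 × 0.0086 = $10,740.7464
Rookery ISD: $1,248,924 × 0.0235 = $29,349.714
Hospital District: $1,248,924 × 0.00135 = $1,686.0474
Total = $47,096.92404

$47,097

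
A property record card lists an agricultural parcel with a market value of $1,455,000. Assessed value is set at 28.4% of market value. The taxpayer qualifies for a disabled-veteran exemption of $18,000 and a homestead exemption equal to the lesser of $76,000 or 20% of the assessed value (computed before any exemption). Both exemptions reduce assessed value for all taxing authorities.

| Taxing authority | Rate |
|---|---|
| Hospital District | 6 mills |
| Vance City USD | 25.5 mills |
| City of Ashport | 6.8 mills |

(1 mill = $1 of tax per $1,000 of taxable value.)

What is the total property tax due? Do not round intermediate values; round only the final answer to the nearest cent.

$12,226.13

Assessed value = $1,455,000 × 0.284 = $413,220
Homestead exemption = min($76,000, 20% × $413,220) = min($76,000, $82,644) = $76,000 (dollar cap binds)
Taxable value = $413,220 − $18,000 − $76,000 = $319,220
Hospital District: $319,220 × 0.006 = $1,915.32
Vance City USD: $319,220 × 0.0255 = $8,140.11
City of Ashport: $319,220 × 0.0068 = $2,170.696
Total = $12,226.126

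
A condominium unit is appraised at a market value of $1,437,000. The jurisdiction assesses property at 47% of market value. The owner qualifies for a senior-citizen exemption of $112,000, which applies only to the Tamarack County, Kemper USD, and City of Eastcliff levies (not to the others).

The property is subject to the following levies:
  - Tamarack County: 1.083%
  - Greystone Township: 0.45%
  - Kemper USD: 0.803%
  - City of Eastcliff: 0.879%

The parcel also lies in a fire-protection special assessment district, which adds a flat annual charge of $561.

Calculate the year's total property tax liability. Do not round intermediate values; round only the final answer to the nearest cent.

$19,177.99

Assessed value = $1,437,000 × 0.47 = $675,390
Tamarack County: ($675,390 − $112,000) × 0.01083 = $563,390 × 0.01083 = $6,101.5137
Greystone Township: $675,390 × 0.0045 = $3,039.255
Kemper USD: ($675,390 − $112,000) × 0.00803 = $563,390 × 0.00803 = $4,524.0217
City of Eastcliff: ($675,390 − $112,000) × 0.00879 = $563,390 × 0.00879 = $4,952.1981
Levies subtotal = $18,616.9885
Total = $18,616.9885 + $561 = $19,177.9885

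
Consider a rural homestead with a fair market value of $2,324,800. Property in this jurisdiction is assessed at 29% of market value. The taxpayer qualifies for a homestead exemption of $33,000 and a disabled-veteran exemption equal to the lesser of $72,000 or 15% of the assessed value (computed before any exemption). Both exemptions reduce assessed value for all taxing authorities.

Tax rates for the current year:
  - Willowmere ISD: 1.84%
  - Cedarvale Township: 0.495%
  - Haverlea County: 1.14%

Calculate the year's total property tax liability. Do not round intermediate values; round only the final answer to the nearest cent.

$19,779.42

Assessed value = $2,324,800 × 0.29 = $674,192
Disabled-veteran exemption = min($72,000, 15% × $674,192) = min($72,000, $101,128.8) = $72,000 (dollar cap binds)
Taxable value = $674,192 − $33,000 − $72,000 = $569,192
Willowmere ISD: $569,192 × 0.0184 = $10,473.1328
Cedarvale Township: $569,192 × 0.00495 = $2,817.5004
Haverlea County: $569,192 × 0.0114 = $6,488.7888
Total = $19,779.422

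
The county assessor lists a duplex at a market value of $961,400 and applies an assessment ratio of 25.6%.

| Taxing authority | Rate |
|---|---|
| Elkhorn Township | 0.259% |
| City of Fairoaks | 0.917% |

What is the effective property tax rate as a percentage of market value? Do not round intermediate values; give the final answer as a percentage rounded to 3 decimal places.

0.301%

Assessed value = $961,400 × 0.256 = $246,118.4
Elkhorn Township: $246,118.4 × 0.00259 = $637.446656
City of Fairoaks: $246,118.4 × 0.00917 = $2,256.905728
Total tax = $2,894.352384
Effective rate = $2,894.352384 ÷ $961,400 = 0.301% of market value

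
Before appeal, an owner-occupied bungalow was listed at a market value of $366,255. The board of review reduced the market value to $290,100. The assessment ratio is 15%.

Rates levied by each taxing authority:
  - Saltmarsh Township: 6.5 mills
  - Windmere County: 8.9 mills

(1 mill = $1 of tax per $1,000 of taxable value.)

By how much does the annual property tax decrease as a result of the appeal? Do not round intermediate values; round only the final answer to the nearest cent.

$175.92

Old assessed value = $366,255 × 0.15 = $54,938.25
New assessed value = $290,100 × 0.15 = $43,515
Combined rate = 0.0065 + 0.0089 = 0.0154
Old tax = $54,938.25 × 0.0154 = $846.04905
New tax = $43,515 × 0.0154 = $670.131
Reduction = $846.04905 − $670.131 = $175.91805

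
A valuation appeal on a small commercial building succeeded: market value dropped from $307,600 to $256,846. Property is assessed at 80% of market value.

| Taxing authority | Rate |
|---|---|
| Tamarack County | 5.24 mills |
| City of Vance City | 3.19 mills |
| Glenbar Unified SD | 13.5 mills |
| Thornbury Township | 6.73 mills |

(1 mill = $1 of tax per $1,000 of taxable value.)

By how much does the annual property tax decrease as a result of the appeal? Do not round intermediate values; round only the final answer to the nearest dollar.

$1,164

Old assessed value = $307,600 × 0.8 = $246,080
New assessed value = $256,846 × 0.8 = $205,476.8
Combined rate = 0.00524 + 0.00319 + 0.0135 + 0.00673 = 0.02866
Old tax = $246,080 × 0.02866 = $7,052.6528
New tax = $205,476.8 × 0.02866 = $5,888.965088
Reduction = $7,052.6528 − $5,888.965088 = $1,163.687712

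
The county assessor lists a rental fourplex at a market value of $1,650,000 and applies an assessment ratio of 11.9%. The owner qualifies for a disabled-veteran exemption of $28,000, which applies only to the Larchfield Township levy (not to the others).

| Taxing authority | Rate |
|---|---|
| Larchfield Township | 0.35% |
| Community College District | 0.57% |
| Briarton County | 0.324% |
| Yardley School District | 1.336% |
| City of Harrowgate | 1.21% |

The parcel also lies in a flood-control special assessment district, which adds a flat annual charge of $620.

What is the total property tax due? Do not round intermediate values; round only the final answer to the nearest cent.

$7,963.67

Assessed value = $1,650,000 × 0.119 = $196,350
Larchfield Township: ($196,350 − $28,000) × 0.0035 = $168,350 × 0.0035 = $589.225
Community College District: $196,350 × 0.0057 = $1,119.195
Briarton County: $196,350 × 0.00324 = $636.174
Yardley School District: $196,350 × 0.01336 = $2,623.236
City of Harrowgate: $196,350 × 0.0121 = $2,375.835
Levies subtotal = $7,343.665
Total = $7,343.665 + $620 = $7,963.665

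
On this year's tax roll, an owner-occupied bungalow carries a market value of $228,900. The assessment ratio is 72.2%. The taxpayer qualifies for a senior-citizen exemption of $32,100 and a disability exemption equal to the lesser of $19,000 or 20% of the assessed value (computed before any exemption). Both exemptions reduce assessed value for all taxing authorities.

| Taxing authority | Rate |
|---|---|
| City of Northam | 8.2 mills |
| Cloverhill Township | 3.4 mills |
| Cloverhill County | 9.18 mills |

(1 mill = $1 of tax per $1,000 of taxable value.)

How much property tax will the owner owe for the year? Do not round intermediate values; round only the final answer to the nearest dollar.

$2,372

Assessed value = $228,900 × 0.722 = $165,265.8
Disability exemption = min($19,000, 20% × $165,265.8) = min($19,000, $33,053.16) = $19,000 (dollar cap binds)
Taxable value = $165,265.8 − $32,100 − $19,000 = $114,165.8
City of Northam: $114,165.8 × 0.0082 = $936.15956
Cloverhill Township: $114,165.8 × 0.0034 = $388.16372
Cloverhill County: $114,165.8 × 0.00918 = $1,048.042044
Total = $2,372.365324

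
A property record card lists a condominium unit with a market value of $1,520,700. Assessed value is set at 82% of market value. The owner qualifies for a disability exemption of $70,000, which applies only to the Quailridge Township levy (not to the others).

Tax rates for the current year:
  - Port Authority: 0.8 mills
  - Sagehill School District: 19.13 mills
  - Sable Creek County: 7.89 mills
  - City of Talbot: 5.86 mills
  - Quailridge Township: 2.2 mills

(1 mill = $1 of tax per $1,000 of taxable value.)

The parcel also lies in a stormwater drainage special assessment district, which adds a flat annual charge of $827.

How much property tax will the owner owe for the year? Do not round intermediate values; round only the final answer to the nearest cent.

Assessed value = $1,520,700 × 0.82 = $1,246,974
Port Authority: $1,246,974 × 0.0008 = $997.5792
Sagehill School District: $1,246,974 × 0.01913 = $23,854.61262
Sable Creek County: $1,246,974 × 0.00789 = $9,838.62486
City of Talbot: $1,246,974 × 0.00586 = $7,307.26764
Quailridge Township: ($1,246,974 − $70,000) × 0.0022 = $1,176,974 × 0.0022 = $2,589.3428
Levies subtotal = $44,587.42712
Total = $44,587.42712 + $827 = $45,414.42712

$45,414.43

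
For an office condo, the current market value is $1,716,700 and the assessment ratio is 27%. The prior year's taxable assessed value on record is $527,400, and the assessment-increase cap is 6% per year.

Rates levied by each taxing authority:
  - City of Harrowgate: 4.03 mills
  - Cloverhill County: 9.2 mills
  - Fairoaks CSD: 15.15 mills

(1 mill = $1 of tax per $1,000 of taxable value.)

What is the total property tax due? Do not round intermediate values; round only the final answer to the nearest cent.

Uncapped assessed value = $1,716,700 × 0.27 = $463,509
Cap limit = $527,400 × 1.06 = $559,044
Taxable assessed value = min($463,509, $559,044) = $463,509 (cap does not bind)
City of Harrowgate: $463,509 × 0.00403 = $1,867.94127
Cloverhill County: $463,509 × 0.0092 = $4,264.2828
Fairoaks CSD: $463,509 × 0.01515 = $7,022.16135
Total = $13,154.38542

$13,154.39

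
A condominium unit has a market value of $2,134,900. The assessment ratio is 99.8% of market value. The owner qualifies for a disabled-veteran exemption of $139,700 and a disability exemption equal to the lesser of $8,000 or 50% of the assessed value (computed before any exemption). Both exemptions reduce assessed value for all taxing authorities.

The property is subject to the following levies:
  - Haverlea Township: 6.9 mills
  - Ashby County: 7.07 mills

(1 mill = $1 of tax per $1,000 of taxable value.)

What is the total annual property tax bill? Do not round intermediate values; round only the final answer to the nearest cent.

Assessed value = $2,134,900 × 0.998 = $2,130,630.2
Disability exemption = min($8,000, 50% × $2,130,630.2) = min($8,000, $1,065,315.1) = $8,000 (dollar cap binds)
Taxable value = $2,130,630.2 − $139,700 − $8,000 = $1,982,930.2
Haverlea Township: $1,982,930.2 × 0.0069 = $13,682.21838
Ashby County: $1,982,930.2 × 0.00707 = $14,019.316514
Total = $27,701.534894

$27,701.53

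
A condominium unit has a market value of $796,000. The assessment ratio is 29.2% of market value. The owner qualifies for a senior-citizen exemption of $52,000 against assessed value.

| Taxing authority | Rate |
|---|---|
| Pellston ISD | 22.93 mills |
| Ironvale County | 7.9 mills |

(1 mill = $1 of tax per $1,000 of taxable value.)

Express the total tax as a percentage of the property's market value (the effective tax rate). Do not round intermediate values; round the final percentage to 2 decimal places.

Assessed value = $796,000 × 0.292 = $232,432
Taxable value = $232,432 − $52,000 = $180,432
Pellston ISD: $180,432 × 0.02293 = $4,137.30576
Ironvale County: $180,432 × 0.0079 = $1,425.4128
Total tax = $5,562.71856
Effective rate = $5,562.71856 ÷ $796,000 = 0.70% of market value

0.70%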